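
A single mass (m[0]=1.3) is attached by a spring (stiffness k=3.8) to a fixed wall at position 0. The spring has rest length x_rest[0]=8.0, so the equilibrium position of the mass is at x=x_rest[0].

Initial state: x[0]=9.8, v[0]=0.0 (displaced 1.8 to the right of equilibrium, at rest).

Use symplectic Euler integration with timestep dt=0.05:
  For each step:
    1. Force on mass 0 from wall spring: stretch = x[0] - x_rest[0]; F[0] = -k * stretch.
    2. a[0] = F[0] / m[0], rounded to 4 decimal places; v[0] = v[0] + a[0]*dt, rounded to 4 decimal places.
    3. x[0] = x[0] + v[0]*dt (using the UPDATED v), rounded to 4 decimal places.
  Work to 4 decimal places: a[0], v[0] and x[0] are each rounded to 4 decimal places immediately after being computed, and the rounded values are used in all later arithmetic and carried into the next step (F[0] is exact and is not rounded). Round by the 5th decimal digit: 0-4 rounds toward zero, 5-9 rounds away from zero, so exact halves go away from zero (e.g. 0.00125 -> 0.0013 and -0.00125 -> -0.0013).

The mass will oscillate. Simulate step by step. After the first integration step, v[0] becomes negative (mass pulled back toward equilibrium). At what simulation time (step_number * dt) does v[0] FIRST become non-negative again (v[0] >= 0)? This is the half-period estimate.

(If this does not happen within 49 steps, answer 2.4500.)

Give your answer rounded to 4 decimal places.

Answer: 1.8500

Derivation:
Step 0: x=[9.8000] v=[0.0000]
Step 1: x=[9.7868] v=[-0.2631]
Step 2: x=[9.7606] v=[-0.5243]
Step 3: x=[9.7215] v=[-0.7816]
Step 4: x=[9.6698] v=[-1.0332]
Step 5: x=[9.6059] v=[-1.2773]
Step 6: x=[9.5303] v=[-1.5120]
Step 7: x=[9.4435] v=[-1.7357]
Step 8: x=[9.3462] v=[-1.9467]
Step 9: x=[9.2390] v=[-2.1435]
Step 10: x=[9.1228] v=[-2.3246]
Step 11: x=[8.9984] v=[-2.4887]
Step 12: x=[8.8667] v=[-2.6346]
Step 13: x=[8.7286] v=[-2.7613]
Step 14: x=[8.5852] v=[-2.8678]
Step 15: x=[8.4375] v=[-2.9533]
Step 16: x=[8.2866] v=[-3.0172]
Step 17: x=[8.1336] v=[-3.0591]
Step 18: x=[7.9797] v=[-3.0786]
Step 19: x=[7.8259] v=[-3.0756]
Step 20: x=[7.6734] v=[-3.0502]
Step 21: x=[7.5233] v=[-3.0025]
Step 22: x=[7.3767] v=[-2.9328]
Step 23: x=[7.2346] v=[-2.8417]
Step 24: x=[7.0981] v=[-2.7298]
Step 25: x=[6.9682] v=[-2.5980]
Step 26: x=[6.8458] v=[-2.4472]
Step 27: x=[6.7319] v=[-2.2785]
Step 28: x=[6.6272] v=[-2.0932]
Step 29: x=[6.5326] v=[-1.8926]
Step 30: x=[6.4487] v=[-1.6781]
Step 31: x=[6.3761] v=[-1.4514]
Step 32: x=[6.3154] v=[-1.2141]
Step 33: x=[6.2670] v=[-0.9679]
Step 34: x=[6.2313] v=[-0.7146]
Step 35: x=[6.2085] v=[-0.4561]
Step 36: x=[6.1988] v=[-0.1943]
Step 37: x=[6.2023] v=[0.0690]
First v>=0 after going negative at step 37, time=1.8500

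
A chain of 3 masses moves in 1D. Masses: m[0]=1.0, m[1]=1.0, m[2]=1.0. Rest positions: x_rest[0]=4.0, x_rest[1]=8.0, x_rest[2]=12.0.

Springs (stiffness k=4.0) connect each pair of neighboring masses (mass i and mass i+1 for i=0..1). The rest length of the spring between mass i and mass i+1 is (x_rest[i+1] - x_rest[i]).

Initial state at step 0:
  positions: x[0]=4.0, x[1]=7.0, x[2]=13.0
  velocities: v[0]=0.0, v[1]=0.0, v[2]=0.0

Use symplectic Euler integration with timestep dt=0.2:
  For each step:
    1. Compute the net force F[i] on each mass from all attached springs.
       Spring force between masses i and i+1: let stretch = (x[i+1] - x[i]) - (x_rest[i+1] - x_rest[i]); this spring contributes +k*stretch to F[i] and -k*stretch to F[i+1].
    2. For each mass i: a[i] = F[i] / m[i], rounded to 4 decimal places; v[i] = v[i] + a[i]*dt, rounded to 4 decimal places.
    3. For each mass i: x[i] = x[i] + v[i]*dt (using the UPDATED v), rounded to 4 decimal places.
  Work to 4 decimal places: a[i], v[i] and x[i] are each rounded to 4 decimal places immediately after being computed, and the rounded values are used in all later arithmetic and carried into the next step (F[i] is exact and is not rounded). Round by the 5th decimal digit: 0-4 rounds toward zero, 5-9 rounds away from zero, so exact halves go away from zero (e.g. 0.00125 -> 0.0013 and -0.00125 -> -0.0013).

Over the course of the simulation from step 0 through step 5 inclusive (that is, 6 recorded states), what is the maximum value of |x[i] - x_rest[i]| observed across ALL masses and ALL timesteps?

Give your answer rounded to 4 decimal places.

Answer: 1.0651

Derivation:
Step 0: x=[4.0000 7.0000 13.0000] v=[0.0000 0.0000 0.0000]
Step 1: x=[3.8400 7.4800 12.6800] v=[-0.8000 2.4000 -1.6000]
Step 2: x=[3.6224 8.2096 12.1680] v=[-1.0880 3.6480 -2.5600]
Step 3: x=[3.4988 8.8386 11.6627] v=[-0.6182 3.1450 -2.5267]
Step 4: x=[3.5895 9.0651 11.3455] v=[0.4536 1.1324 -1.5860]
Step 5: x=[3.9163 8.7803 11.3034] v=[1.6341 -1.4238 -0.2103]
Max displacement = 1.0651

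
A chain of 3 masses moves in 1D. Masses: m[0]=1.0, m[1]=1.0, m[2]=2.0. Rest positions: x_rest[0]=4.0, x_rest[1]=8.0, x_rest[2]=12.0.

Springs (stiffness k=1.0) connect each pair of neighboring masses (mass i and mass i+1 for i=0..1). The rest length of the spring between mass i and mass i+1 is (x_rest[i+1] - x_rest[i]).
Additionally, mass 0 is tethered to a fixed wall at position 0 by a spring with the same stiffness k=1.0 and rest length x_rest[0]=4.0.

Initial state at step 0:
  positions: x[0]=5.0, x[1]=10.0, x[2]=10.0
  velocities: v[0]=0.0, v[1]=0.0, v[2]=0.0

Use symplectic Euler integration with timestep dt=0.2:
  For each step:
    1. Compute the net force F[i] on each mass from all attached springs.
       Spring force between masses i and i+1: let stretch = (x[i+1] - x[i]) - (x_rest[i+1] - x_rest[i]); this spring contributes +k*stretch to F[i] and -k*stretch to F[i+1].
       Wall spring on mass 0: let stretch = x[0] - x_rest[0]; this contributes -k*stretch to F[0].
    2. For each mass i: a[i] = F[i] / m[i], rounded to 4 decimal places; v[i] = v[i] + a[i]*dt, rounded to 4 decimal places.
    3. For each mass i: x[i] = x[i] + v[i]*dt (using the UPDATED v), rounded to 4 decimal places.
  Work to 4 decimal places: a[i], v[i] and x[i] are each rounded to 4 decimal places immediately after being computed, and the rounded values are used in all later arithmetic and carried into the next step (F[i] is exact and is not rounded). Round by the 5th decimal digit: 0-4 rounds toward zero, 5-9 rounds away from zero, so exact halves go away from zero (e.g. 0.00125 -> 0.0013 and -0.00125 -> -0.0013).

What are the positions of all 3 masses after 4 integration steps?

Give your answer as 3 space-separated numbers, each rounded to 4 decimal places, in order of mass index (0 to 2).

Answer: 4.8896 8.2737 10.7194

Derivation:
Step 0: x=[5.0000 10.0000 10.0000] v=[0.0000 0.0000 0.0000]
Step 1: x=[5.0000 9.8000 10.0800] v=[0.0000 -1.0000 0.4000]
Step 2: x=[4.9920 9.4192 10.2344] v=[-0.0400 -1.9040 0.7720]
Step 3: x=[4.9614 8.8939 10.4525] v=[-0.1530 -2.6264 1.0905]
Step 4: x=[4.8896 8.2737 10.7194] v=[-0.3588 -3.1012 1.3346]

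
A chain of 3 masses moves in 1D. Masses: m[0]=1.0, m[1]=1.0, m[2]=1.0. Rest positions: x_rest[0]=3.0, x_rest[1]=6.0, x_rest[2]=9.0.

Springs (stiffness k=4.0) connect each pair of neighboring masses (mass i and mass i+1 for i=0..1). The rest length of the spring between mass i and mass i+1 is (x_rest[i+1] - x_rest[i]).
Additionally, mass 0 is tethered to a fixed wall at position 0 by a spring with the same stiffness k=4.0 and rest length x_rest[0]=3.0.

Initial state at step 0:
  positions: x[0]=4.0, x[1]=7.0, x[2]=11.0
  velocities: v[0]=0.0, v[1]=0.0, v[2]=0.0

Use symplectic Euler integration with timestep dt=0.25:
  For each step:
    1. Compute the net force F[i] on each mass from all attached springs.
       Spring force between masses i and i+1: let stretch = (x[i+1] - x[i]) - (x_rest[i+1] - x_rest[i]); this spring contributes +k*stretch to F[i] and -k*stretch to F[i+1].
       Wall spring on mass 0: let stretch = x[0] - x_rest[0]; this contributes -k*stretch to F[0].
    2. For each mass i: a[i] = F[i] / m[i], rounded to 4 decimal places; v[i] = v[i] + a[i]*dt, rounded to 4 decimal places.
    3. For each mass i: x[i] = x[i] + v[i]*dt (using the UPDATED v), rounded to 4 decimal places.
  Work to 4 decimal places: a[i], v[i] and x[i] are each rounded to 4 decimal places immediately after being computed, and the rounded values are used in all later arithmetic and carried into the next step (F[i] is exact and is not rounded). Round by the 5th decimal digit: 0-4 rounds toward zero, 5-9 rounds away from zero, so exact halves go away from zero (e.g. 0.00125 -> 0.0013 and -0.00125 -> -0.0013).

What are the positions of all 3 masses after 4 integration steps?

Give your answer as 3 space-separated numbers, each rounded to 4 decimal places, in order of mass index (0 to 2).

Answer: 3.3477 7.0078 9.7930

Derivation:
Step 0: x=[4.0000 7.0000 11.0000] v=[0.0000 0.0000 0.0000]
Step 1: x=[3.7500 7.2500 10.7500] v=[-1.0000 1.0000 -1.0000]
Step 2: x=[3.4375 7.5000 10.3750] v=[-1.2500 1.0000 -1.5000]
Step 3: x=[3.2813 7.4531 10.0313] v=[-0.6250 -0.1875 -1.3750]
Step 4: x=[3.3477 7.0078 9.7930] v=[0.2655 -1.7811 -0.9532]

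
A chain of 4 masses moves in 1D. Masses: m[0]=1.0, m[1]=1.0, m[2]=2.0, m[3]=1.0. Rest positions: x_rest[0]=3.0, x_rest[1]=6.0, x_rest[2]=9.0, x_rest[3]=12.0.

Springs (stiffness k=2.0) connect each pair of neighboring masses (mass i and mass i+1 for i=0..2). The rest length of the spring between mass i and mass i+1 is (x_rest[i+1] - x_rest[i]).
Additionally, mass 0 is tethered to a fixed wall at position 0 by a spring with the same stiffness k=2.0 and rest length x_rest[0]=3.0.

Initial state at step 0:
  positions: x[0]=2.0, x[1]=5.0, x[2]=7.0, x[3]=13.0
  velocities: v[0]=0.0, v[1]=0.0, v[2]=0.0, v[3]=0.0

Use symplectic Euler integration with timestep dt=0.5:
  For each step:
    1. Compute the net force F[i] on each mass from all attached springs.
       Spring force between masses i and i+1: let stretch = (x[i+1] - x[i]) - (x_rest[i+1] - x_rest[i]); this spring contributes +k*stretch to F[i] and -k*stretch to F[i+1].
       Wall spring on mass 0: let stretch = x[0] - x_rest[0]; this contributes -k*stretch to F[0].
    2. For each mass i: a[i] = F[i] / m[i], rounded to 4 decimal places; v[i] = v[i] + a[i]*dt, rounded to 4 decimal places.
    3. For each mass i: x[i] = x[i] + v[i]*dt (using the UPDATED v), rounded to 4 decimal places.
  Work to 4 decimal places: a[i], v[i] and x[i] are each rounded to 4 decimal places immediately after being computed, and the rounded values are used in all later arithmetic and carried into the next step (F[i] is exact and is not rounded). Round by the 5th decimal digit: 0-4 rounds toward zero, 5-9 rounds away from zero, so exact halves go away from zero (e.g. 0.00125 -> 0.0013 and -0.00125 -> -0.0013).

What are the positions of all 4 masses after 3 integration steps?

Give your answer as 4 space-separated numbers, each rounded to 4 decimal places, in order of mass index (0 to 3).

Step 0: x=[2.0000 5.0000 7.0000 13.0000] v=[0.0000 0.0000 0.0000 0.0000]
Step 1: x=[2.5000 4.5000 8.0000 11.5000] v=[1.0000 -1.0000 2.0000 -3.0000]
Step 2: x=[2.7500 4.7500 9.0000 9.7500] v=[0.5000 0.5000 2.0000 -3.5000]
Step 3: x=[2.6250 6.1250 9.1250 9.1250] v=[-0.2500 2.7500 0.2500 -1.2500]

Answer: 2.6250 6.1250 9.1250 9.1250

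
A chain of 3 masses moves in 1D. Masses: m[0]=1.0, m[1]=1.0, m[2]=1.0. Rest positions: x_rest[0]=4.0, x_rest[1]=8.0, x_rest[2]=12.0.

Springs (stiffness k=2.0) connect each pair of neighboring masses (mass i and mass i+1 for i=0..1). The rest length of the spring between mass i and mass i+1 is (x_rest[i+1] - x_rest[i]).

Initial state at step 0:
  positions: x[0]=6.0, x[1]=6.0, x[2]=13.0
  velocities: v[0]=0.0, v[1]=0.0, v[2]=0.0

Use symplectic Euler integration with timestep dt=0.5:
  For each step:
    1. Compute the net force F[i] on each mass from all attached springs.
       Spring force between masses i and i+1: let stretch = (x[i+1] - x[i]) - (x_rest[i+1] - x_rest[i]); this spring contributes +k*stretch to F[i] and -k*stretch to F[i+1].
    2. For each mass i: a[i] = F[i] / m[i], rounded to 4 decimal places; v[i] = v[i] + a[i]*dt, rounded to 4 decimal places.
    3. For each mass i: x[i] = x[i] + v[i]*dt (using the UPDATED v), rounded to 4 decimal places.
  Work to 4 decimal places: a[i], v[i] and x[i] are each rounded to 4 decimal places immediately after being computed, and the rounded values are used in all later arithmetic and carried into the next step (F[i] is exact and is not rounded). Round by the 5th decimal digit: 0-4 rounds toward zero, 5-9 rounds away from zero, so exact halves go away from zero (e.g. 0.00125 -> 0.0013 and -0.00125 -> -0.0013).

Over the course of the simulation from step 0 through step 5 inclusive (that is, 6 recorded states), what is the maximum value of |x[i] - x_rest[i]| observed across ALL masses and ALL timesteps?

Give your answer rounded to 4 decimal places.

Answer: 3.2500

Derivation:
Step 0: x=[6.0000 6.0000 13.0000] v=[0.0000 0.0000 0.0000]
Step 1: x=[4.0000 9.5000 11.5000] v=[-4.0000 7.0000 -3.0000]
Step 2: x=[2.7500 11.2500 11.0000] v=[-2.5000 3.5000 -1.0000]
Step 3: x=[3.7500 8.6250 12.6250] v=[2.0000 -5.2500 3.2500]
Step 4: x=[5.1875 5.5625 14.2500] v=[2.8750 -6.1250 3.2500]
Step 5: x=[4.8125 6.6563 13.5313] v=[-0.7500 2.1875 -1.4375]
Max displacement = 3.2500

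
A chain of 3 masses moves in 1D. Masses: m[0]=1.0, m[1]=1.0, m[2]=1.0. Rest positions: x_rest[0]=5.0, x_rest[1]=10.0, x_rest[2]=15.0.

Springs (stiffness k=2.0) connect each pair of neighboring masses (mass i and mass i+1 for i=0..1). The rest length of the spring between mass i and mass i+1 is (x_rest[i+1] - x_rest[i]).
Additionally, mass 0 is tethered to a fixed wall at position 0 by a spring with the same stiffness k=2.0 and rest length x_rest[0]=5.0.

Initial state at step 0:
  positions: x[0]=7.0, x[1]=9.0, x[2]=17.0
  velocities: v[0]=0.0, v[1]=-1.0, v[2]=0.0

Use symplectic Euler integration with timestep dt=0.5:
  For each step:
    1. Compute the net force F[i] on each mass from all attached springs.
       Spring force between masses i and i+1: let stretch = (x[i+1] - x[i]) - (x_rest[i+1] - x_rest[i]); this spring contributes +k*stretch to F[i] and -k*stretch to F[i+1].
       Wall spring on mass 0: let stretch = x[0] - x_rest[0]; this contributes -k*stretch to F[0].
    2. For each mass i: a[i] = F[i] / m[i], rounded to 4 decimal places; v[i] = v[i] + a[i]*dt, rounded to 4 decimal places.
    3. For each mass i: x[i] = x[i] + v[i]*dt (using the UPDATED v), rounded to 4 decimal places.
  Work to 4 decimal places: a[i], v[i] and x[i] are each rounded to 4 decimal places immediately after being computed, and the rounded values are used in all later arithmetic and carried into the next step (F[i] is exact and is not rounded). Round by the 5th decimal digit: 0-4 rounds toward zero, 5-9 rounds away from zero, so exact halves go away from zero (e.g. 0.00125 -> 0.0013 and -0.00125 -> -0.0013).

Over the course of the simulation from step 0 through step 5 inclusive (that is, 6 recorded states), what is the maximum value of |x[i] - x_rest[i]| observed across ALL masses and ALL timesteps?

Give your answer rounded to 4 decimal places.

Answer: 2.6250

Derivation:
Step 0: x=[7.0000 9.0000 17.0000] v=[0.0000 -1.0000 0.0000]
Step 1: x=[4.5000 11.5000 15.5000] v=[-5.0000 5.0000 -3.0000]
Step 2: x=[3.2500 12.5000 14.5000] v=[-2.5000 2.0000 -2.0000]
Step 3: x=[5.0000 9.8750 15.0000] v=[3.5000 -5.2500 1.0000]
Step 4: x=[6.6875 7.3750 15.4375] v=[3.3750 -5.0000 0.8750]
Step 5: x=[5.3750 8.5625 14.3438] v=[-2.6250 2.3750 -2.1875]
Max displacement = 2.6250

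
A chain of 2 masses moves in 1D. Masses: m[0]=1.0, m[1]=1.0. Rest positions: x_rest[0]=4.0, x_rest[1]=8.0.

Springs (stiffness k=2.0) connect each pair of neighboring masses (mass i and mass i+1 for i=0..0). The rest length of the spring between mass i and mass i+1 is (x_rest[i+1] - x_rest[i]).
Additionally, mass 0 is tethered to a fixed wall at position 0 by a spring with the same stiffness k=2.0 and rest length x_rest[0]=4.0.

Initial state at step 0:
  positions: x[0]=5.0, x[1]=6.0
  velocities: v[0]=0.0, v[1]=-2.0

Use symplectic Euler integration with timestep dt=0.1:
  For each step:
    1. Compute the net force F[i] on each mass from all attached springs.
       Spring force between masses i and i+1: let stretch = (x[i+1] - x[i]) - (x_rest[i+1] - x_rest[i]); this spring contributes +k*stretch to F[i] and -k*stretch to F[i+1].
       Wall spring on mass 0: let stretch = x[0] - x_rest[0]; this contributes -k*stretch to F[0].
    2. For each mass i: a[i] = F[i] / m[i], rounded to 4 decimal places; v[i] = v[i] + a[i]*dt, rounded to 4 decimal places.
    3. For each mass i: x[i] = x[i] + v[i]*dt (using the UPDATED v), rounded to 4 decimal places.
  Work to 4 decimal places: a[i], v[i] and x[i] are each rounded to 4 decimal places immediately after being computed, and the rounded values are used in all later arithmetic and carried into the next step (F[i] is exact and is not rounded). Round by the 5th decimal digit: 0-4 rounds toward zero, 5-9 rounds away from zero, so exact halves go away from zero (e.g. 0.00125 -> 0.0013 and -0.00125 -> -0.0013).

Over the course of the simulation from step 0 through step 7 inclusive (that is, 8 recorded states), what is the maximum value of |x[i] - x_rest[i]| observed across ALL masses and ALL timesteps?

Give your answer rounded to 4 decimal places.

Answer: 2.2380

Derivation:
Step 0: x=[5.0000 6.0000] v=[0.0000 -2.0000]
Step 1: x=[4.9200 5.8600] v=[-0.8000 -1.4000]
Step 2: x=[4.7604 5.7812] v=[-1.5960 -0.7880]
Step 3: x=[4.5260 5.7620] v=[-2.3439 -0.1922]
Step 4: x=[4.2258 5.7981] v=[-3.0019 0.3606]
Step 5: x=[3.8725 5.8827] v=[-3.5326 0.8461]
Step 6: x=[3.4820 6.0071] v=[-3.9051 1.2441]
Step 7: x=[3.0724 6.1610] v=[-4.0965 1.5391]
Max displacement = 2.2380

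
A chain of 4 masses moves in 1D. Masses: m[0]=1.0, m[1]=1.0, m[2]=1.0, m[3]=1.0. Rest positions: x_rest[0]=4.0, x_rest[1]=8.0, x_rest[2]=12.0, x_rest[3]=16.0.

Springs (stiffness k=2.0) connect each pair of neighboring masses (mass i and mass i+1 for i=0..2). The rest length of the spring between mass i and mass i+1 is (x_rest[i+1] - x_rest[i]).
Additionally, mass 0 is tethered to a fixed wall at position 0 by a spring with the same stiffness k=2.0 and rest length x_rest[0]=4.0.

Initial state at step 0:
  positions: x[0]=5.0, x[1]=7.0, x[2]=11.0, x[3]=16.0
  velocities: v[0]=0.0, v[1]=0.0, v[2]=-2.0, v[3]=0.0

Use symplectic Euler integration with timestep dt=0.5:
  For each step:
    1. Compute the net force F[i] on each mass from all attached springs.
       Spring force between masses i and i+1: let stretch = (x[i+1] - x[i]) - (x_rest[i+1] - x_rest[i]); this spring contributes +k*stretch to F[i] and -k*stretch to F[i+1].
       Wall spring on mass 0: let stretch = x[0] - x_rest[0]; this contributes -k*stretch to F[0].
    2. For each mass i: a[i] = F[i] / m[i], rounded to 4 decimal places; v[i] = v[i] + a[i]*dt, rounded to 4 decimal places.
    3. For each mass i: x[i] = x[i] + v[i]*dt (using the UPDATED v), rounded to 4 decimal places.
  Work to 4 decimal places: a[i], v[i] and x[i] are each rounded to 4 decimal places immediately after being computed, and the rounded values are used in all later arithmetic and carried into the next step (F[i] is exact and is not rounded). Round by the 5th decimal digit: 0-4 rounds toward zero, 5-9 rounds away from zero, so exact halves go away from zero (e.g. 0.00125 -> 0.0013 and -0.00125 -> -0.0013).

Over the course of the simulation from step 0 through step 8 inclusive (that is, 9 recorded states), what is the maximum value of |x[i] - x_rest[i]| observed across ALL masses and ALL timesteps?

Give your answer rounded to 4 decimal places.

Step 0: x=[5.0000 7.0000 11.0000 16.0000] v=[0.0000 0.0000 -2.0000 0.0000]
Step 1: x=[3.5000 8.0000 10.5000 15.5000] v=[-3.0000 2.0000 -1.0000 -1.0000]
Step 2: x=[2.5000 8.0000 11.2500 14.5000] v=[-2.0000 0.0000 1.5000 -2.0000]
Step 3: x=[3.0000 6.8750 12.0000 13.8750] v=[1.0000 -2.2500 1.5000 -1.2500]
Step 4: x=[3.9375 6.3750 11.1250 14.3125] v=[1.8750 -1.0000 -1.7500 0.8750]
Step 5: x=[4.1250 7.0313 9.4688 15.1563] v=[0.3750 1.3125 -3.3125 1.6875]
Step 6: x=[3.7032 7.4532 9.4376 15.1563] v=[-0.8437 0.8437 -0.0625 0.0000]
Step 7: x=[3.3048 6.9923 11.2735 14.2970] v=[-0.7969 -0.9219 3.6718 -1.7187]
Step 8: x=[3.0977 6.8282 12.4806 13.9259] v=[-0.4142 -0.3282 2.4141 -0.7422]
Max displacement = 2.5624

Answer: 2.5624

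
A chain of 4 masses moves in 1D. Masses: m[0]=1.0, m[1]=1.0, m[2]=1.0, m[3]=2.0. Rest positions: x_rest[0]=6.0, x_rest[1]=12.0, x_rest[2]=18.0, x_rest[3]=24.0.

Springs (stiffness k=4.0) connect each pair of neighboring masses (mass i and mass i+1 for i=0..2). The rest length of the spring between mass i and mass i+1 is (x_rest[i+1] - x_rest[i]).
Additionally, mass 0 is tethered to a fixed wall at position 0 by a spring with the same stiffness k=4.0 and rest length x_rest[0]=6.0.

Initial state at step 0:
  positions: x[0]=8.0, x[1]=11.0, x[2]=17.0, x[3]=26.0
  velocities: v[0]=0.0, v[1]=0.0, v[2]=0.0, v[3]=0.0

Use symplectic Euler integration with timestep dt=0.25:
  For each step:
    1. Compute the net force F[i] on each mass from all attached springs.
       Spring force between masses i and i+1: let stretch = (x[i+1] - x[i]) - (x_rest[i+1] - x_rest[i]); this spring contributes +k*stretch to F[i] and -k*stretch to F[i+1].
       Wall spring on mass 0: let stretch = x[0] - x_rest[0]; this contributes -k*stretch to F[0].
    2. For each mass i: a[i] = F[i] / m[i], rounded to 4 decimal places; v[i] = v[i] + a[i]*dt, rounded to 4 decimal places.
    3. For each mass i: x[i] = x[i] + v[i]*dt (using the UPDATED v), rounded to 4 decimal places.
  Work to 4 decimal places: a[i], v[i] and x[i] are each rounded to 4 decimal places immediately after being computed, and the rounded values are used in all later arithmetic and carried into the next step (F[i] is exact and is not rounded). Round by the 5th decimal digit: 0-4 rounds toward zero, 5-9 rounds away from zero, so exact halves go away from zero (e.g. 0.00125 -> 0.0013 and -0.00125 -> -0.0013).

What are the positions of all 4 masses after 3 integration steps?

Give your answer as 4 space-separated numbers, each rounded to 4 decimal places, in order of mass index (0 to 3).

Answer: 4.0313 13.3828 20.1446 24.4004

Derivation:
Step 0: x=[8.0000 11.0000 17.0000 26.0000] v=[0.0000 0.0000 0.0000 0.0000]
Step 1: x=[6.7500 11.7500 17.7500 25.6250] v=[-5.0000 3.0000 3.0000 -1.5000]
Step 2: x=[5.0625 12.7500 18.9688 25.0156] v=[-6.7500 4.0000 4.8750 -2.4375]
Step 3: x=[4.0313 13.3828 20.1446 24.4004] v=[-4.1250 2.5313 4.7030 -2.4609]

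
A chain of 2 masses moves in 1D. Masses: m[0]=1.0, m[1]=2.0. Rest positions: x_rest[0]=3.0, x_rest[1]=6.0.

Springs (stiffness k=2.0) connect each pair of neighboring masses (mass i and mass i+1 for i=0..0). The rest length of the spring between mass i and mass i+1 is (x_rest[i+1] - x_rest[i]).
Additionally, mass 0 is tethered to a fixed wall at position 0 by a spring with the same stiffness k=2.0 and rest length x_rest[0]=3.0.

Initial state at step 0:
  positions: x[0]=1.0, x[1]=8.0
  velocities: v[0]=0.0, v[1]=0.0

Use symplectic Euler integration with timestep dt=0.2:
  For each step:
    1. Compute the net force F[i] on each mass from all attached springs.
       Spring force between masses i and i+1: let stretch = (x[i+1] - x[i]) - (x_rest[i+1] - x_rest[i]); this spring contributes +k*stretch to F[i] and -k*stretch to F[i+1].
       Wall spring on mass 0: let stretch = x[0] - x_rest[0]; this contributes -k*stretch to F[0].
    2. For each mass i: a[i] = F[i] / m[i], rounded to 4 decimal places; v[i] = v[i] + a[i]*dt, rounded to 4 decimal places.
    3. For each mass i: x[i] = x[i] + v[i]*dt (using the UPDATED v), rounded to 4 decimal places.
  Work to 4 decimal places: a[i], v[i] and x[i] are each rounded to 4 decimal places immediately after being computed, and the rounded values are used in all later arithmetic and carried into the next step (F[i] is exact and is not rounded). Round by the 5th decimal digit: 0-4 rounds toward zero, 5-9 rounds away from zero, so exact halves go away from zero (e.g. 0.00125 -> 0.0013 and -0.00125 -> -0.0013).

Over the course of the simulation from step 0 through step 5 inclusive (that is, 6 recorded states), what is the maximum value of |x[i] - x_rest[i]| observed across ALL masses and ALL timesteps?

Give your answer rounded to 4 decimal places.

Answer: 2.4964

Derivation:
Step 0: x=[1.0000 8.0000] v=[0.0000 0.0000]
Step 1: x=[1.4800 7.8400] v=[2.4000 -0.8000]
Step 2: x=[2.3504 7.5456] v=[4.3520 -1.4720]
Step 3: x=[3.4484 7.1634] v=[5.4899 -1.9110]
Step 4: x=[4.5677 6.7526] v=[5.5965 -2.0540]
Step 5: x=[5.4964 6.3744] v=[4.6434 -1.8910]
Max displacement = 2.4964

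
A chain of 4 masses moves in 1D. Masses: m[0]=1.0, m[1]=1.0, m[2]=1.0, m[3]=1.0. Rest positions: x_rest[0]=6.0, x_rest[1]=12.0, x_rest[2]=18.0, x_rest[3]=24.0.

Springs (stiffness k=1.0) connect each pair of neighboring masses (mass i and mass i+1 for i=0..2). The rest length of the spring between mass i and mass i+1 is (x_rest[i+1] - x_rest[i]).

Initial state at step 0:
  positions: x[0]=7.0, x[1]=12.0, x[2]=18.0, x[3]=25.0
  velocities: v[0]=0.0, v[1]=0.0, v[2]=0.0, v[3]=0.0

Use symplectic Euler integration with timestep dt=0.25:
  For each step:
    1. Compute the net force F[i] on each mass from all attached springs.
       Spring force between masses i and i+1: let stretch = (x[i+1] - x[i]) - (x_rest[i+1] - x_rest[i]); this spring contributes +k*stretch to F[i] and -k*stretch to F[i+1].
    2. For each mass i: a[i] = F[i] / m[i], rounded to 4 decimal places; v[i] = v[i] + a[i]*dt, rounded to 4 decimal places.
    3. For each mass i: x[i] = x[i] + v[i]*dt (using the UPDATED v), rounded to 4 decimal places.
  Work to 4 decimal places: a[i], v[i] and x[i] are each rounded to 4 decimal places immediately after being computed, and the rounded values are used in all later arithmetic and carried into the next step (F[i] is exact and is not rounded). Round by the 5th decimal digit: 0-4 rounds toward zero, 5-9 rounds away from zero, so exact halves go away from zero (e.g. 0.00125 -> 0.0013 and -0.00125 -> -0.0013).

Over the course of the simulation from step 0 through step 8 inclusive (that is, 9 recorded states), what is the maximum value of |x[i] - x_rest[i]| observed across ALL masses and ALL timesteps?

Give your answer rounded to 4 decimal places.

Step 0: x=[7.0000 12.0000 18.0000 25.0000] v=[0.0000 0.0000 0.0000 0.0000]
Step 1: x=[6.9375 12.0625 18.0625 24.9375] v=[-0.2500 0.2500 0.2500 -0.2500]
Step 2: x=[6.8203 12.1797 18.1797 24.8203] v=[-0.4688 0.4688 0.4688 -0.4688]
Step 3: x=[6.6631 12.3370 18.3370 24.6631] v=[-0.6290 0.6290 0.6290 -0.6290]
Step 4: x=[6.4855 12.5146 18.5146 24.4855] v=[-0.7105 0.7105 0.7105 -0.7105]
Step 5: x=[6.3097 12.6904 18.6904 24.3097] v=[-0.7032 0.7032 0.7032 -0.7032]
Step 6: x=[6.1577 12.8424 18.8424 24.1577] v=[-0.6080 0.6080 0.6080 -0.6080]
Step 7: x=[6.0485 12.9516 18.9516 24.0485] v=[-0.4368 0.4368 0.4368 -0.4368]
Step 8: x=[5.9958 13.0044 19.0044 23.9958] v=[-0.2110 0.2110 0.2110 -0.2110]
Max displacement = 1.0044

Answer: 1.0044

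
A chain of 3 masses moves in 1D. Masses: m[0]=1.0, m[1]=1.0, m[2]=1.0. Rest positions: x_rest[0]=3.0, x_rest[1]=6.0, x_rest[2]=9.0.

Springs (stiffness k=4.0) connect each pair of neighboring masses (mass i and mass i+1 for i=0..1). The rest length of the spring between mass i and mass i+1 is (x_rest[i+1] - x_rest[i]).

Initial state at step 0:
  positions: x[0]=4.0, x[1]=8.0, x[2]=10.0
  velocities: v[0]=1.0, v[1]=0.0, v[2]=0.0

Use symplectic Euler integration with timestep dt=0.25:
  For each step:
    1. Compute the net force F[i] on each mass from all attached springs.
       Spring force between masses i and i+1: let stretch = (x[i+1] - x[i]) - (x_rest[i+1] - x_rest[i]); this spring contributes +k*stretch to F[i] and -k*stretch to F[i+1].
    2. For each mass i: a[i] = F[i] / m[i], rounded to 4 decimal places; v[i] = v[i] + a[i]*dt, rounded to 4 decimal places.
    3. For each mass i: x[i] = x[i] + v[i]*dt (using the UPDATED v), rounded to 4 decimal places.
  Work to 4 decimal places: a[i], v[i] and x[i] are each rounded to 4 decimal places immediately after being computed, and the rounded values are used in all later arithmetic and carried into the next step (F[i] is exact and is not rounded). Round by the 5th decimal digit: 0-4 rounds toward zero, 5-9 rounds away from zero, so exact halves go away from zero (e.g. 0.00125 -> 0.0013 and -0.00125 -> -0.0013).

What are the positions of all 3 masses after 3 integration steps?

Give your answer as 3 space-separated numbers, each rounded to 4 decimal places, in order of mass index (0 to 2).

Answer: 5.2344 6.7969 10.7188

Derivation:
Step 0: x=[4.0000 8.0000 10.0000] v=[1.0000 0.0000 0.0000]
Step 1: x=[4.5000 7.5000 10.2500] v=[2.0000 -2.0000 1.0000]
Step 2: x=[5.0000 6.9375 10.5625] v=[2.0000 -2.2500 1.2500]
Step 3: x=[5.2344 6.7969 10.7188] v=[0.9375 -0.5625 0.6250]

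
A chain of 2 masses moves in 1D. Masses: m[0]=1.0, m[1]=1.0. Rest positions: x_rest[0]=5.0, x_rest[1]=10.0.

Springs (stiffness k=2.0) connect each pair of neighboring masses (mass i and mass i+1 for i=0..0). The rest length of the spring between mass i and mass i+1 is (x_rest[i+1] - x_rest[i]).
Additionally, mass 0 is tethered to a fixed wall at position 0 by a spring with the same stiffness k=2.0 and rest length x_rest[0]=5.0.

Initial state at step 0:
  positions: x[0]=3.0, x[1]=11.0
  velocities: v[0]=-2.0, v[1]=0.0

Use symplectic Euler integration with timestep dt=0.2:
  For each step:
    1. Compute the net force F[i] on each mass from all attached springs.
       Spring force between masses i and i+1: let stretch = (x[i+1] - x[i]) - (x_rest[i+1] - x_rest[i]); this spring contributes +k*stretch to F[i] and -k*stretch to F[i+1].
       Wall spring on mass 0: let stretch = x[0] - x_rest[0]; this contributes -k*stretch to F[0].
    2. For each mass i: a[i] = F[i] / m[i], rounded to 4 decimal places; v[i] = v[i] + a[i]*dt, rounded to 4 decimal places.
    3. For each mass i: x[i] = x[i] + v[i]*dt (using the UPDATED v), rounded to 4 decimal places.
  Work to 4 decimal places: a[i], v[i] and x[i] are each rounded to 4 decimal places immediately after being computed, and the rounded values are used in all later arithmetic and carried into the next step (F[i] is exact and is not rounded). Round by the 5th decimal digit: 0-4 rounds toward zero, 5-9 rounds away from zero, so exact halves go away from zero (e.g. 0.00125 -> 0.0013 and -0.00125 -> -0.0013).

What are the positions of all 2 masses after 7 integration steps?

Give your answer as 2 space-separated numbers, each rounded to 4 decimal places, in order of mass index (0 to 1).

Answer: 6.2807 7.8122

Derivation:
Step 0: x=[3.0000 11.0000] v=[-2.0000 0.0000]
Step 1: x=[3.0000 10.7600] v=[0.0000 -1.2000]
Step 2: x=[3.3808 10.2992] v=[1.9040 -2.3040]
Step 3: x=[4.0446 9.6849] v=[3.3190 -3.0714]
Step 4: x=[4.8361 9.0194] v=[3.9573 -3.3275]
Step 5: x=[5.5753 8.4192] v=[3.6962 -3.0008]
Step 6: x=[6.0960 7.9915] v=[2.6036 -2.1384]
Step 7: x=[6.2807 7.8122] v=[0.9234 -0.8966]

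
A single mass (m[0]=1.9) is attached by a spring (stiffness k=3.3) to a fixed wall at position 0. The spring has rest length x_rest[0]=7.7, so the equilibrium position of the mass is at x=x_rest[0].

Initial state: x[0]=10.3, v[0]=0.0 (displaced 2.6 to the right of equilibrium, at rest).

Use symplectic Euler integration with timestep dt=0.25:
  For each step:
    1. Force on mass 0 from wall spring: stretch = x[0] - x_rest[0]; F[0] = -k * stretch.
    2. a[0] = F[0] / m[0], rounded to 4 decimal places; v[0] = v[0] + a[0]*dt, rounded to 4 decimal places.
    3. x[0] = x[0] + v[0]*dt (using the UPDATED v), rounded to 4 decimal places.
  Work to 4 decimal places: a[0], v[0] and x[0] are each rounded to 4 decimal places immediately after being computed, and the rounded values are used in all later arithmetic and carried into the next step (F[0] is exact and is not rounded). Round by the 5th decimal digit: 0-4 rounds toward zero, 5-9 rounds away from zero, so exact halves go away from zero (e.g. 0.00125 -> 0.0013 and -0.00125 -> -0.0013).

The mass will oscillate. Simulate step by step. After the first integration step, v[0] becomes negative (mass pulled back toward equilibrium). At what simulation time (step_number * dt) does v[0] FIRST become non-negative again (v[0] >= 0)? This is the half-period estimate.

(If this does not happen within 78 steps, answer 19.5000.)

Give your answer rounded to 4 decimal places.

Step 0: x=[10.3000] v=[0.0000]
Step 1: x=[10.0178] v=[-1.1290]
Step 2: x=[9.4840] v=[-2.1354]
Step 3: x=[8.7565] v=[-2.9100]
Step 4: x=[7.9143] v=[-3.3688]
Step 5: x=[7.0488] v=[-3.4619]
Step 6: x=[6.2540] v=[-3.1792]
Step 7: x=[5.6162] v=[-2.5513]
Step 8: x=[5.2046] v=[-1.6465]
Step 9: x=[5.0639] v=[-0.5630]
Step 10: x=[5.2093] v=[0.5816]
First v>=0 after going negative at step 10, time=2.5000

Answer: 2.5000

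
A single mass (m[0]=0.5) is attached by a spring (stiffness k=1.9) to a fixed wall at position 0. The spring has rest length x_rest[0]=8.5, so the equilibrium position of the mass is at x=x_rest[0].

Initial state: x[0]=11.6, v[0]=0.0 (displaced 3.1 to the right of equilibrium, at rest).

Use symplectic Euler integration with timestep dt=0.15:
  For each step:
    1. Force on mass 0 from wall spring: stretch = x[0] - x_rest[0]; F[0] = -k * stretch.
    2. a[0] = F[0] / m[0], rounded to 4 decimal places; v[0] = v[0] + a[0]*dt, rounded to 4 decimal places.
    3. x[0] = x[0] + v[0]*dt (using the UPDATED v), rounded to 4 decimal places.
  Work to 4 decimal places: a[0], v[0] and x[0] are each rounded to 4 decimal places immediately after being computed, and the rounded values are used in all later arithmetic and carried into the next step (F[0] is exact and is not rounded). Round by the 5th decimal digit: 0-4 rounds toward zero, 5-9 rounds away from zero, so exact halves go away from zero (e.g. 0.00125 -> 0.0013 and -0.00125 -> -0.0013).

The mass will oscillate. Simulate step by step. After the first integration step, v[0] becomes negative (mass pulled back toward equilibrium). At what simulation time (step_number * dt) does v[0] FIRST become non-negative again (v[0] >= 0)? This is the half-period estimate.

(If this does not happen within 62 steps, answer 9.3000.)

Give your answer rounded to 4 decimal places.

Step 0: x=[11.6000] v=[0.0000]
Step 1: x=[11.3350] v=[-1.7670]
Step 2: x=[10.8276] v=[-3.3830]
Step 3: x=[10.1211] v=[-4.7097]
Step 4: x=[9.2760] v=[-5.6337]
Step 5: x=[8.3646] v=[-6.0760]
Step 6: x=[7.4648] v=[-5.9988]
Step 7: x=[6.6535] v=[-5.4087]
Step 8: x=[6.0001] v=[-4.3562]
Step 9: x=[5.5604] v=[-2.9313]
Step 10: x=[5.3720] v=[-1.2557]
Step 11: x=[5.4511] v=[0.5273]
First v>=0 after going negative at step 11, time=1.6500

Answer: 1.6500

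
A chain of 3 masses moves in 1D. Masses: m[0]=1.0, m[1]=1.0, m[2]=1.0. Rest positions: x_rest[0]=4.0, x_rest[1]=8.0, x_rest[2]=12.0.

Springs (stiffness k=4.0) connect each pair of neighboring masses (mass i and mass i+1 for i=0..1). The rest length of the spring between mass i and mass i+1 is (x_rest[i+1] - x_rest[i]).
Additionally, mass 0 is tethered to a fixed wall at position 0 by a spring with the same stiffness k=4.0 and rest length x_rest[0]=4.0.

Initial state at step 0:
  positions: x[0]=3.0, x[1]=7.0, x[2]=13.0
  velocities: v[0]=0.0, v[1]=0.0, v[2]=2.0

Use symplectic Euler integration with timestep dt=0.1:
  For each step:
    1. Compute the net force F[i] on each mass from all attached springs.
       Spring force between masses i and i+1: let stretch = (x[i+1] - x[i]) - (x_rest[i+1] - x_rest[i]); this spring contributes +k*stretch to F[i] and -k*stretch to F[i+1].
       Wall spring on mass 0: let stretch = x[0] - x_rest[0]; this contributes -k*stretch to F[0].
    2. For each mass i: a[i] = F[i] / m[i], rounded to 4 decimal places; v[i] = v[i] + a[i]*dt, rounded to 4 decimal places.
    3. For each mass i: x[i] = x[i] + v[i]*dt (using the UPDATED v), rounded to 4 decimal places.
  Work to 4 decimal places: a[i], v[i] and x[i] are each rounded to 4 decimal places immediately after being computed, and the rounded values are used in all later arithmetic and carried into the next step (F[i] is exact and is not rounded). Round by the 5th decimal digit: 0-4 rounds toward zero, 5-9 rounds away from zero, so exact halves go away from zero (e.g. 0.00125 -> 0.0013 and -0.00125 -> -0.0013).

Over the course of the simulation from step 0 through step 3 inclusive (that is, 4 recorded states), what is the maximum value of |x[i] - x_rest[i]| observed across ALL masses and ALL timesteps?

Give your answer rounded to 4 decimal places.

Answer: 1.1584

Derivation:
Step 0: x=[3.0000 7.0000 13.0000] v=[0.0000 0.0000 2.0000]
Step 1: x=[3.0400 7.0800 13.1200] v=[0.4000 0.8000 1.2000]
Step 2: x=[3.1200 7.2400 13.1584] v=[0.8000 1.6000 0.3840]
Step 3: x=[3.2400 7.4719 13.1201] v=[1.2000 2.3194 -0.3834]
Max displacement = 1.1584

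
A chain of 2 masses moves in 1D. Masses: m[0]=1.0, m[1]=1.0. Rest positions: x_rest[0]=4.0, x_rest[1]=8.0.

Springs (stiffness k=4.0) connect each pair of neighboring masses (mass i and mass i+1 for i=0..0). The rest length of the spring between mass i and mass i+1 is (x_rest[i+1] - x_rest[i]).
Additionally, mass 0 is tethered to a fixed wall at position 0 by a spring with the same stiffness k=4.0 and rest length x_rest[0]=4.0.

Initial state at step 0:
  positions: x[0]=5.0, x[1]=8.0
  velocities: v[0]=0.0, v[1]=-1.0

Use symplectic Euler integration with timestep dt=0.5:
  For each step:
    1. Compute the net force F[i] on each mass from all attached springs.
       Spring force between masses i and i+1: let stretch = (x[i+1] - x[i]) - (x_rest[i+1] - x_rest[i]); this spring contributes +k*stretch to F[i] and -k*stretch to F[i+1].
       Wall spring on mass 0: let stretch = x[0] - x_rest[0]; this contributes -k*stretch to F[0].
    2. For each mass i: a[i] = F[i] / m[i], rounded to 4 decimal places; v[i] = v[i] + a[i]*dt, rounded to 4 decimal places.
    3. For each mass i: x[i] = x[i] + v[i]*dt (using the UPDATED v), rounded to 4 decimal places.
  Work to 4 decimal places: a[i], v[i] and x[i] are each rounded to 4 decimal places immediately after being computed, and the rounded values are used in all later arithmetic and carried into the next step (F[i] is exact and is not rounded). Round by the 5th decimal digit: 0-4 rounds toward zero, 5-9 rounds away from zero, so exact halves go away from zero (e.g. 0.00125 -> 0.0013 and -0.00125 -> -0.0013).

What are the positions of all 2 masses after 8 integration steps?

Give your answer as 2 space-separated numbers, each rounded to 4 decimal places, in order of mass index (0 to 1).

Step 0: x=[5.0000 8.0000] v=[0.0000 -1.0000]
Step 1: x=[3.0000 8.5000] v=[-4.0000 1.0000]
Step 2: x=[3.5000 7.5000] v=[1.0000 -2.0000]
Step 3: x=[4.5000 6.5000] v=[2.0000 -2.0000]
Step 4: x=[3.0000 7.5000] v=[-3.0000 2.0000]
Step 5: x=[3.0000 8.0000] v=[0.0000 1.0000]
Step 6: x=[5.0000 7.5000] v=[4.0000 -1.0000]
Step 7: x=[4.5000 8.5000] v=[-1.0000 2.0000]
Step 8: x=[3.5000 9.5000] v=[-2.0000 2.0000]

Answer: 3.5000 9.5000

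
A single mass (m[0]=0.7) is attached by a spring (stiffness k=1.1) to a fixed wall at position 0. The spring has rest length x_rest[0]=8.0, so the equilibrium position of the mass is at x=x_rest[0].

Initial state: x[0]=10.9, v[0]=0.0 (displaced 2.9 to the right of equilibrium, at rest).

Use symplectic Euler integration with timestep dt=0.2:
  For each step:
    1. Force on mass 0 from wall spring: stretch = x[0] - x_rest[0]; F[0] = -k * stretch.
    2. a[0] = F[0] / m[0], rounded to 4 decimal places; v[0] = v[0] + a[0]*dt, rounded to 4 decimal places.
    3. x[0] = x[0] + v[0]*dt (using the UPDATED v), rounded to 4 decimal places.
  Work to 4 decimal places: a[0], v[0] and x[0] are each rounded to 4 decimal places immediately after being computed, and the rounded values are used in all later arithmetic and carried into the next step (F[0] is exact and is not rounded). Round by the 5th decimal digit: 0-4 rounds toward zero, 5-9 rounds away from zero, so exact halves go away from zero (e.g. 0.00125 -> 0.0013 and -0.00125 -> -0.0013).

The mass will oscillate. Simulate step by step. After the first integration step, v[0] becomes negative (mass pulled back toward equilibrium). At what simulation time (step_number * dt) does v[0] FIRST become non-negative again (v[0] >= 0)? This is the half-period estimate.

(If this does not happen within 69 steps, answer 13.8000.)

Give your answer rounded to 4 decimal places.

Step 0: x=[10.9000] v=[0.0000]
Step 1: x=[10.7177] v=[-0.9114]
Step 2: x=[10.3646] v=[-1.7655]
Step 3: x=[9.8629] v=[-2.5087]
Step 4: x=[9.2441] v=[-3.0942]
Step 5: x=[8.5471] v=[-3.4852]
Step 6: x=[7.8157] v=[-3.6571]
Step 7: x=[7.0959] v=[-3.5992]
Step 8: x=[6.4329] v=[-3.3151]
Step 9: x=[5.8684] v=[-2.8226]
Step 10: x=[5.4379] v=[-2.1527]
Step 11: x=[5.1684] v=[-1.3475]
Step 12: x=[5.0769] v=[-0.4576]
Step 13: x=[5.1691] v=[0.4611]
First v>=0 after going negative at step 13, time=2.6000

Answer: 2.6000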